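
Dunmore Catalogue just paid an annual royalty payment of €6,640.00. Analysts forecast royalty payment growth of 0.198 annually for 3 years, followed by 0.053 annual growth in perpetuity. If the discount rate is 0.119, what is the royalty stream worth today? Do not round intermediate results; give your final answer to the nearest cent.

€152864.18

D_1 = 7954.72000
D_2 = 9529.75456
D_3 = 11416.64596
Terminal value at year 3: TV = D_3×(1+g_2)/(r−g_2) = 12021.72820/0.066 = 182147.39695
P_0 = D_1/(1+r)^1 + D_2/(1+r)^2 + D_3/(1+r)^3 + TV/(1+r)^3
    = 7108.77569 + 7610.64636 + 8147.94847 + 129996.81429 = 152864.18482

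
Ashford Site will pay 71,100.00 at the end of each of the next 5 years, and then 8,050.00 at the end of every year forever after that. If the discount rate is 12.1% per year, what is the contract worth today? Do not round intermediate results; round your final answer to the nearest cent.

293248.14

PV of 5-year annuity: 71,100.00 × [1 − (1+0.121)^−5] / 0.121 = 255665.92144
Perpetuity value at year 5: 8,050.00 / 0.121 = 66528.92562
PV of perpetuity: 66528.92562 / (1+0.121)^5 = 37582.22143
Total PV = 255665.92144 + 37582.22143 = 293248.14288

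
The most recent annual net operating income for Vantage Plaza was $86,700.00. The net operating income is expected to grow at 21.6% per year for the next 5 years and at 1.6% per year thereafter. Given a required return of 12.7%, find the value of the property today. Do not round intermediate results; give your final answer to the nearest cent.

$1708157.51

D_1 = 105427.20000
D_2 = 128199.47520
D_3 = 155890.56184
D_4 = 189562.92320
D_5 = 230508.51461
Terminal value at year 5: TV = D_5×(1+g_2)/(r−g_2) = 234196.65085/0.111 = 2109879.73736
P_0 = D_1/(1+r)^1 + D_2/(1+r)^2 + D_3/(1+r)^3 + D_4/(1+r)^4 + D_5/(1+r)^5 + TV/(1+r)^5
    = 93546.76131 + 100934.21629 + 108905.06389 + 117505.37506 + 126784.85898 + 1160481.23177 = 1708157.50730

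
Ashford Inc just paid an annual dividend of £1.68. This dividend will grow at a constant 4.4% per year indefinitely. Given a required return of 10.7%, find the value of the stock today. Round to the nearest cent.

D₁ = D₀ × (1 + g) = £1.68 × 1.044 = £1.7539
Growing perpetuity: P = D₁ / (r − g) = £1.7539 / (0.107 − 0.044) = £27.84

£27.84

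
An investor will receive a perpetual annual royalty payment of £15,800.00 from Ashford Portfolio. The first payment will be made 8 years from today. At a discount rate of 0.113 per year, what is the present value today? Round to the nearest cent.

£66086.46

Value at end of year 7: C / r = £15,800.00 / 0.113 = £139,823.0088
Discount to today: PV = £139,823.0088 / (1 + 0.113)^7 = £139,823.0088 / 2.115759 = £66,086.46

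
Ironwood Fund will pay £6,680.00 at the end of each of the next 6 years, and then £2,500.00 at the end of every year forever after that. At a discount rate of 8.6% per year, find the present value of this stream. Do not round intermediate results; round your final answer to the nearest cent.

£48046.65

PV of 6-year annuity: £6,680.00 × [1 − (1+0.086)^−6] / 0.086 = 30326.69980
Perpetuity value at year 6: £2,500.00 / 0.086 = 29069.76744
PV of perpetuity: 29069.76744 / (1+0.086)^6 = 17719.95464
Total PV = 30326.69980 + 17719.95464 = 48046.65444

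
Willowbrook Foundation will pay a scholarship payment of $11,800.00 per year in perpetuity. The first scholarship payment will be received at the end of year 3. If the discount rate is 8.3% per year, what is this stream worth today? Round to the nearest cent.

$121212.39

Value at end of year 2: C / r = $11,800.00 / 0.083 = $142,168.6747
Discount to today: PV = $142,168.6747 / (1 + 0.083)^2 = $142,168.6747 / 1.172889 = $121,212.39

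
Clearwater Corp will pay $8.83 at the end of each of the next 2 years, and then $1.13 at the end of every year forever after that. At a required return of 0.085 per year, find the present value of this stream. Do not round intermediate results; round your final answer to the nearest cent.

PV of 2-year annuity: $8.83 × [1 − (1+0.085)^−2] / 0.085 = 15.63894
Perpetuity value at year 2: $1.13 / 0.085 = 13.29412
PV of perpetuity: 13.29412 / (1+0.085)^2 = 11.29276
Total PV = 15.63894 + 11.29276 = 26.93170

$26.93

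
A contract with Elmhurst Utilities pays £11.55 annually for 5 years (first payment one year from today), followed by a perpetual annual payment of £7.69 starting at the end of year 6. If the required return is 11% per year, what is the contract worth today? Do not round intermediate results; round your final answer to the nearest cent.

£84.18

PV of 5-year annuity: £11.55 × [1 − (1+0.11)^−5] / 0.11 = 42.68761
Perpetuity value at year 5: £7.69 / 0.11 = 69.90909
PV of perpetuity: 69.90909 / (1+0.11)^5 = 41.48764
Total PV = 42.68761 + 41.48764 = 84.17525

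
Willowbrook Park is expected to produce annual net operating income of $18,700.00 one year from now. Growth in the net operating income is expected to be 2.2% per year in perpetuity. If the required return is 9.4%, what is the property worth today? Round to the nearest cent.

Growing perpetuity: P = D₁ / (r − g) = $18,700.0000 / (0.094 − 0.022) = $259,722.22

$259722.22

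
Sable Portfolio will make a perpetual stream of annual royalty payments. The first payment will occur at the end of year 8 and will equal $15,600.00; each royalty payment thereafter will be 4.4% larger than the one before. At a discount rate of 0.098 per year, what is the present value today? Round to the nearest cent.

Value at end of year 7: C₁ / (r − g) = $15,600.00 / (0.098 − 0.044) = $288,888.8889
Discount to today: PV = $288,888.8889 / (1 + 0.098)^7 = $288,888.8889 / 1.924050 = $150,146.24

$150146.24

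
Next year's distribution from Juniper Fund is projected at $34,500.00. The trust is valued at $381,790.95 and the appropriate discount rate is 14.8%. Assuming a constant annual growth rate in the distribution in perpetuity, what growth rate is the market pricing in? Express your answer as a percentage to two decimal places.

5.76%

P = D₁/(r−g) ⇒ g = r − D₁/P = 0.148 − $34,500.00/$381,790.95 = 0.057636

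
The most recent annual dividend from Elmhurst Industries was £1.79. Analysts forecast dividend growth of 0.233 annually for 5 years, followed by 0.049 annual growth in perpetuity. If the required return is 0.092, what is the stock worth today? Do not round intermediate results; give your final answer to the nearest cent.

£93.22

D_1 = 2.20707
D_2 = 2.72132
D_3 = 3.35538
D_4 = 4.13719
D_5 = 5.10115
Terminal value at year 5: TV = D_5×(1+g_2)/(r−g_2) = 5.35111/0.043 = 124.44443
P_0 = D_1/(1+r)^1 + D_2/(1+r)^2 + D_3/(1+r)^3 + D_4/(1+r)^4 + D_5/(1+r)^5 + TV/(1+r)^5
    = 2.02113 + 2.28210 + 2.57676 + 2.90948 + 3.28515 + 80.14238 = 93.21699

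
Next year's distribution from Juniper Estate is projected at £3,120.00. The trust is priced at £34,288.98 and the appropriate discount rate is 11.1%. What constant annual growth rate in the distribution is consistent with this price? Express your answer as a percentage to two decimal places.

P = D₁/(r−g) ⇒ g = r − D₁/P = 0.111 − £3,120.00/£34,288.98 = 0.020009

2.00%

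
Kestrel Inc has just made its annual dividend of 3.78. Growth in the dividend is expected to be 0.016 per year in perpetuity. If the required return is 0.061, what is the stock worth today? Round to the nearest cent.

D₁ = D₀ × (1 + g) = 3.78 × 1.016 = 3.8405
Growing perpetuity: P = D₁ / (r − g) = 3.8405 / (0.061 − 0.016) = 85.34

85.34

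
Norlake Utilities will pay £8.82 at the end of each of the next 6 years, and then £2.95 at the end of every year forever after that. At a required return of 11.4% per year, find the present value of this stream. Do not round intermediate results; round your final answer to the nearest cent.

£50.43

PV of 6-year annuity: £8.82 × [1 − (1+0.114)^−6] / 0.114 = 36.88729
Perpetuity value at year 6: £2.95 / 0.114 = 25.87719
PV of perpetuity: 25.87719 / (1+0.114)^6 = 13.53961
Total PV = 36.88729 + 13.53961 = 50.42690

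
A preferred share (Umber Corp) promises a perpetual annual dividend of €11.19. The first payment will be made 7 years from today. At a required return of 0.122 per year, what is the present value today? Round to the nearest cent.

€45.97

Value at end of year 6: C / r = €11.19 / 0.122 = €91.7213
Discount to today: PV = €91.7213 / (1 + 0.122)^6 = €91.7213 / 1.995065 = €45.97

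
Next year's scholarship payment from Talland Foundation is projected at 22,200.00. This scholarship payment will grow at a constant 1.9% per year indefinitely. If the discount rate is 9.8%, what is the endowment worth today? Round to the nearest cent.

Growing perpetuity: P = D₁ / (r − g) = 22,200.0000 / (0.098 − 0.019) = 281,012.66

281012.66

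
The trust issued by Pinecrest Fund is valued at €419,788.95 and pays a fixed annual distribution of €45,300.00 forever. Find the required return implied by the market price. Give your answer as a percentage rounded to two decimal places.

10.79%

P = C/r ⇒ r = C/P = €45,300.00/€419,788.95 = 0.107911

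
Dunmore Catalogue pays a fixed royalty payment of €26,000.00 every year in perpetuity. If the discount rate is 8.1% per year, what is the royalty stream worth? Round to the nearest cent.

€320987.65

Level perpetuity: PV = C / r = €26,000.00 / 0.081 = €320,987.65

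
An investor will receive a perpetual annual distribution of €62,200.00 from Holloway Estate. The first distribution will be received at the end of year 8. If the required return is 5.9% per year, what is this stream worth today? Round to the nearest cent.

€705775.62

Value at end of year 7: C / r = €62,200.00 / 0.059 = €1,054,237.2881
Discount to today: PV = €1,054,237.2881 / (1 + 0.059)^7 = €1,054,237.2881 / 1.493729 = €705,775.62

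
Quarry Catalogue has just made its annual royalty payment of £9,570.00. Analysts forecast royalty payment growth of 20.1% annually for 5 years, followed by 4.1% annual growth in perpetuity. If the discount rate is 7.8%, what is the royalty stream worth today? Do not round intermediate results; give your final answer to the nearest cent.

D_1 = 11493.57000
D_2 = 13803.77757
D_3 = 16578.33686
D_4 = 19910.58257
D_5 = 23912.60967
Terminal value at year 5: TV = D_5×(1+g_2)/(r−g_2) = 24893.02666/0.037 = 672784.50443
P_0 = D_1/(1+r)^1 + D_2/(1+r)^2 + D_3/(1+r)^3 + D_4/(1+r)^4 + D_5/(1+r)^5 + TV/(1+r)^5
    = 10661.93878 + 11878.46797 + 13233.80337 + 14743.78279 + 16426.05114 + 462149.16849 = 529093.21253

£529093.21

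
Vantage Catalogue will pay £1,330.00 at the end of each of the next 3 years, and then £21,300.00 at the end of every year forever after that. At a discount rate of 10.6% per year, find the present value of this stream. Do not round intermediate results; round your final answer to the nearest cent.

PV of 3-year annuity: £1,330.00 × [1 − (1+0.106)^−3] / 0.106 = 3272.88573
Perpetuity value at year 3: £21,300.00 / 0.106 = 200943.39623
PV of perpetuity: 200943.39623 / (1+0.106)^3 = 148528.00826
Total PV = 3272.88573 + 148528.00826 = 151800.89399

£151800.89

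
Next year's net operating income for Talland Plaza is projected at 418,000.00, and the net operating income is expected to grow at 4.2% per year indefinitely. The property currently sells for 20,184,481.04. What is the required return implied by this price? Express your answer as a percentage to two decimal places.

6.27%

P = D₁/(r − g) ⇒ r = D₁/P + g = 418,000.0000/20,184,481.04 + 0.042 = 0.020709 + 0.042 = 0.062709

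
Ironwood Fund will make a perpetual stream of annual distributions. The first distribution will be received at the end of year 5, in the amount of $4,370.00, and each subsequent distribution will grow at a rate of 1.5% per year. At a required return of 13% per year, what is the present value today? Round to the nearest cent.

Value at end of year 4: C₁ / (r − g) = $4,370.00 / (0.13 − 0.015) = $38,000.0000
Discount to today: PV = $38,000.0000 / (1 + 0.13)^4 = $38,000.0000 / 1.630474 = $23,306.11

$23306.11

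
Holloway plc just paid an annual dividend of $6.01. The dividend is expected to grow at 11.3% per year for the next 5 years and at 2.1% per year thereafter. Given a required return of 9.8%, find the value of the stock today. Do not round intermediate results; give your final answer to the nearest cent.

D_1 = 6.68913
D_2 = 7.44500
D_3 = 8.28629
D_4 = 9.22264
D_5 = 10.26480
Terminal value at year 5: TV = D_5×(1+g_2)/(r−g_2) = 10.48036/0.077 = 136.10852
P_0 = D_1/(1+r)^1 + D_2/(1+r)^2 + D_3/(1+r)^3 + D_4/(1+r)^4 + D_5/(1+r)^5 + TV/(1+r)^5
    = 6.09210 + 6.17533 + 6.25969 + 6.34521 + 6.43189 + 85.28519 = 116.58941

$116.59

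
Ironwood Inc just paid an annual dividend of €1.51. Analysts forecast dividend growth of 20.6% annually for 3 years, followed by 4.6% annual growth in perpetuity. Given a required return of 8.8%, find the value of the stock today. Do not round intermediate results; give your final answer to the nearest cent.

€56.80

D_1 = 1.82106
D_2 = 2.19620
D_3 = 2.64862
Terminal value at year 3: TV = D_3×(1+g_2)/(r−g_2) = 2.77045/0.042 = 65.96313
P_0 = D_1/(1+r)^1 + D_2/(1+r)^2 + D_3/(1+r)^3 + TV/(1+r)^3
    = 1.67377 + 1.85530 + 2.05652 + 51.21705 = 56.80264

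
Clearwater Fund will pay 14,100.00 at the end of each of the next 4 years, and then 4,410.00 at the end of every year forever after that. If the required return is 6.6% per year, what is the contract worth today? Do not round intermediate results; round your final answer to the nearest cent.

99938.84

PV of 4-year annuity: 14,100.00 × [1 − (1+0.066)^−4] / 0.066 = 48194.14010
Perpetuity value at year 4: 4,410.00 / 0.066 = 66818.18182
PV of perpetuity: 66818.18182 / (1+0.066)^4 = 51744.69545
Total PV = 48194.14010 + 51744.69545 = 99938.83555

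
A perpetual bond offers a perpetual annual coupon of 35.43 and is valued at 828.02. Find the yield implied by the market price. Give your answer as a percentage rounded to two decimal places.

4.28%

P = C/r ⇒ r = C/P = 35.43/828.02 = 0.042789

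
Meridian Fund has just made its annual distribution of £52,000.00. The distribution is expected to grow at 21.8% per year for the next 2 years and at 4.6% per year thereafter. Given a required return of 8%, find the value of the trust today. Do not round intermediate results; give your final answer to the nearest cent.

£2159495.42

D_1 = 63336.00000
D_2 = 77143.24800
Terminal value at year 2: TV = D_2×(1+g_2)/(r−g_2) = 80691.83741/0.034 = 2373289.33553
P_0 = D_1/(1+r)^1 + D_2/(1+r)^2 + TV/(1+r)^2
    = 58644.44444 + 66137.90123 + 2034713.07916 = 2159495.42484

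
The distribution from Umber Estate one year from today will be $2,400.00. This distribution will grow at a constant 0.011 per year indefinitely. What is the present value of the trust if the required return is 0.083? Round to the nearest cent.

Growing perpetuity: P = D₁ / (r − g) = $2,400.0000 / (0.083 − 0.011) = $33,333.33

$33333.33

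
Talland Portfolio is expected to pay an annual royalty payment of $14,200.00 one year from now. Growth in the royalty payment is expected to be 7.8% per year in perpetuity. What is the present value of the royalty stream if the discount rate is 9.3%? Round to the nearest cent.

Growing perpetuity: P = D₁ / (r − g) = $14,200.0000 / (0.093 − 0.078) = $946,666.67

$946666.67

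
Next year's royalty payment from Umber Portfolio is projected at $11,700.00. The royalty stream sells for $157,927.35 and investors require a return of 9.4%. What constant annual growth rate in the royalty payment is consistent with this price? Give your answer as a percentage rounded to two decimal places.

P = D₁/(r−g) ⇒ g = r − D₁/P = 0.094 − $11,700.00/$157,927.35 = 0.019915

1.99%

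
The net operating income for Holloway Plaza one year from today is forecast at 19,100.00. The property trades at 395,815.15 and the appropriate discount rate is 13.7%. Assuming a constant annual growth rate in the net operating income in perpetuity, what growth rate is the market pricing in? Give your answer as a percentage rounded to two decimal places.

8.87%

P = D₁/(r−g) ⇒ g = r − D₁/P = 0.137 − 19,100.00/395,815.15 = 0.088745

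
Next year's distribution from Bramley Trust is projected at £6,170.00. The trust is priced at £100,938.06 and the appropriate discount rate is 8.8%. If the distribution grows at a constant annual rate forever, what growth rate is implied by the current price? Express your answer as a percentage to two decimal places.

P = D₁/(r−g) ⇒ g = r − D₁/P = 0.088 − £6,170.00/£100,938.06 = 0.026873

2.69%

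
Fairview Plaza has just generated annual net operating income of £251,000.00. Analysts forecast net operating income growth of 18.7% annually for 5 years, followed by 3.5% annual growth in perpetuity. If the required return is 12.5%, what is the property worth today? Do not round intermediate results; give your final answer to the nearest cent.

£5252911.55

D_1 = 297937.00000
D_2 = 353651.21900
D_3 = 419783.99695
D_4 = 498283.60438
D_5 = 591462.63840
Terminal value at year 5: TV = D_5×(1+g_2)/(r−g_2) = 612163.83075/0.09 = 6801820.34163
P_0 = D_1/(1+r)^1 + D_2/(1+r)^2 + D_3/(1+r)^3 + D_4/(1+r)^4 + D_5/(1+r)^5 + TV/(1+r)^5
    = 264832.88889 + 279428.12365 + 294827.71802 + 311076.00115 + 328219.74521 + 3774527.06997 = 5252911.54690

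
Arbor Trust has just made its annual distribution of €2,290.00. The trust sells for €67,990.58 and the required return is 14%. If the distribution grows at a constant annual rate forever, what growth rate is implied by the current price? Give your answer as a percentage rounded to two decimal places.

P = D₀(1+g)/(r−g) ⇒ P(r−g) = D₀(1+g) ⇒ g(P+D₀) = P·r − D₀
g = (P·r − D₀)/(P + D₀) = (€67,990.58×0.14 − €2,290.00) / (€67,990.58 + €2,290.00) = 0.102855

10.29%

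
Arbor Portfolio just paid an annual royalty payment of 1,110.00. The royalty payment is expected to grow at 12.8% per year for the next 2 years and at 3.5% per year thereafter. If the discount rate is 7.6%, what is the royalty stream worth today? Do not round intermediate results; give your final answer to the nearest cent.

33178.02

D_1 = 1252.08000
D_2 = 1412.34624
Terminal value at year 2: TV = D_2×(1+g_2)/(r−g_2) = 1461.77836/0.041 = 35653.13069
P_0 = D_1/(1+r)^1 + D_2/(1+r)^2 + TV/(1+r)^2
    = 1163.64312 + 1219.87866 + 30794.49798 = 33178.01977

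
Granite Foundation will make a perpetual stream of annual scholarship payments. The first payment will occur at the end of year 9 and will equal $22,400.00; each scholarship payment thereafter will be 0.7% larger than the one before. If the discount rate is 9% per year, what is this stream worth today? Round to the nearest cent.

$135443.43

Value at end of year 8: C₁ / (r − g) = $22,400.00 / (0.09 − 0.007) = $269,879.5181
Discount to today: PV = $269,879.5181 / (1 + 0.09)^8 = $269,879.5181 / 1.992563 = $135,443.43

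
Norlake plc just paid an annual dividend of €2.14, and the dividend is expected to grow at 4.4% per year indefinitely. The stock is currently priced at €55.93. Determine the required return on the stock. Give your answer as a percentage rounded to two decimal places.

8.39%

D₁ = €2.14 × 1.044 = €2.2342
P = D₁/(r − g) ⇒ r = D₁/P + g = €2.2342/€55.93 + 0.044 = 0.039946 + 0.044 = 0.083946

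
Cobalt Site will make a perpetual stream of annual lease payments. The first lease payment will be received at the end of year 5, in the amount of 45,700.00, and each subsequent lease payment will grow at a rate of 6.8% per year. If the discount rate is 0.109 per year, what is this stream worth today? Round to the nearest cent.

736895.93

Value at end of year 4: C₁ / (r − g) = 45,700.00 / (0.109 − 0.068) = 1,114,634.1463
Discount to today: PV = 1,114,634.1463 / (1 + 0.109)^4 = 1,114,634.1463 / 1.512607 = 736,895.93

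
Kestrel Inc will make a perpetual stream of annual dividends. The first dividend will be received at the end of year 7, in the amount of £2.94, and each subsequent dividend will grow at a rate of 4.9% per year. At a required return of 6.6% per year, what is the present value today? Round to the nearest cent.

Value at end of year 6: C₁ / (r − g) = £2.94 / (0.066 − 0.049) = £172.9412
Discount to today: PV = £172.9412 / (1 + 0.066)^6 = £172.9412 / 1.467382 = £117.86

£117.86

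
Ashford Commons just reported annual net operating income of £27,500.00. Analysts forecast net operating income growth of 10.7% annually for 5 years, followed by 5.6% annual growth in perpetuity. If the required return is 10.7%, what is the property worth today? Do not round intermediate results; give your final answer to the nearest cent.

D_1 = 30442.50000
D_2 = 33699.84750
D_3 = 37305.73118
D_4 = 41297.44442
D_5 = 45716.27097
Terminal value at year 5: TV = D_5×(1+g_2)/(r−g_2) = 48276.38215/0.051 = 946595.72836
P_0 = D_1/(1+r)^1 + D_2/(1+r)^2 + D_3/(1+r)^3 + D_4/(1+r)^4 + D_5/(1+r)^5 + TV/(1+r)^5
    = 27500.00000 + 27500.00000 + 27500.00000 + 27500.00000 + 27500.00000 + 569411.76471 = 706911.76471

£706911.76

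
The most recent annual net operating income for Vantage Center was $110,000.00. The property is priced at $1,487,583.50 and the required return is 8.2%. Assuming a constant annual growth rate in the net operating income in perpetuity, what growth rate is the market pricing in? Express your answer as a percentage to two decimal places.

P = D₀(1+g)/(r−g) ⇒ P(r−g) = D₀(1+g) ⇒ g(P+D₀) = P·r − D₀
g = (P·r − D₀)/(P + D₀) = ($1,487,583.50×0.082 − $110,000.00) / ($1,487,583.50 + $110,000.00) = 0.007500

0.75%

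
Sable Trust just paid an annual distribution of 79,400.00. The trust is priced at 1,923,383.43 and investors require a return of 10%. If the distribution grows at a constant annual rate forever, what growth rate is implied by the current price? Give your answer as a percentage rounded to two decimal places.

P = D₀(1+g)/(r−g) ⇒ P(r−g) = D₀(1+g) ⇒ g(P+D₀) = P·r − D₀
g = (P·r − D₀)/(P + D₀) = (1,923,383.43×0.1 − 79,400.00) / (1,923,383.43 + 79,400.00) = 0.056391

5.64%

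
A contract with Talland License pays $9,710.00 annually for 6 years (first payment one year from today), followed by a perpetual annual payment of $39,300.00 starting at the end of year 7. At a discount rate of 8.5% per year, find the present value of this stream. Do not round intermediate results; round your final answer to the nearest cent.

PV of 6-year annuity: $9,710.00 × [1 − (1+0.085)^−6] / 0.085 = 44215.33142
Perpetuity value at year 6: $39,300.00 / 0.085 = 462352.94118
PV of perpetuity: 462352.94118 / (1+0.085)^6 = 283396.96541
Total PV = 44215.33142 + 283396.96541 = 327612.29683

$327612.30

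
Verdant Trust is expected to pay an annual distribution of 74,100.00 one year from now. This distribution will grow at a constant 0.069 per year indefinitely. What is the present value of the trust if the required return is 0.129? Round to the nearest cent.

Growing perpetuity: P = D₁ / (r − g) = 74,100.0000 / (0.129 − 0.069) = 1,235,000.00

1235000.00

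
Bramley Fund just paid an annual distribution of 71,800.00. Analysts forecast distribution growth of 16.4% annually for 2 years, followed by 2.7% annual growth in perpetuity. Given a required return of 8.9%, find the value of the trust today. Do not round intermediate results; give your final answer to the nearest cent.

D_1 = 83575.20000
D_2 = 97281.53280
Terminal value at year 2: TV = D_2×(1+g_2)/(r−g_2) = 99908.13419/0.062 = 1611421.51912
P_0 = D_1/(1+r)^1 + D_2/(1+r)^2 + TV/(1+r)^2
    = 76744.90358 + 82030.36526 + 1358793.30843 = 1517568.57727

1517568.58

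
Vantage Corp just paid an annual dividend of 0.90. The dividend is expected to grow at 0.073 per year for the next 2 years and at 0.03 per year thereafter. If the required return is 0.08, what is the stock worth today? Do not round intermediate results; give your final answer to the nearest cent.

D_1 = 0.96570
D_2 = 1.03620
Terminal value at year 2: TV = D_2×(1+g_2)/(r−g_2) = 1.06728/0.05 = 21.34564
P_0 = D_1/(1+r)^1 + D_2/(1+r)^2 + TV/(1+r)^2
    = 0.89417 + 0.88837 + 18.30045 = 20.08298

20.08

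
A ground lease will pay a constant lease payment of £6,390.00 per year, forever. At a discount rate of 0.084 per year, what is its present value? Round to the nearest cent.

Level perpetuity: PV = C / r = £6,390.00 / 0.084 = £76,071.43

£76071.43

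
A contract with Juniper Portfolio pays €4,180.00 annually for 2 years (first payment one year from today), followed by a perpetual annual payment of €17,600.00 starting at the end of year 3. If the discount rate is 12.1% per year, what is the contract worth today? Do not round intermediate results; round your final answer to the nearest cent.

PV of 2-year annuity: €4,180.00 × [1 − (1+0.121)^−2] / 0.121 = 7055.14144
Perpetuity value at year 2: €17,600.00 / 0.121 = 145454.54545
PV of perpetuity: 145454.54545 / (1+0.121)^2 = 115748.68674
Total PV = 7055.14144 + 115748.68674 = 122803.82819

€122803.83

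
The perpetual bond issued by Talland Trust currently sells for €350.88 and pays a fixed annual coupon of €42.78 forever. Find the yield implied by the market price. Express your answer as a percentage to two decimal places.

12.19%

P = C/r ⇒ r = C/P = €42.78/€350.88 = 0.121922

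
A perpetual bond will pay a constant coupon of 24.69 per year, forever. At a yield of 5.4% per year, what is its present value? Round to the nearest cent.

457.22

Level perpetuity: PV = C / r = 24.69 / 0.054 = 457.22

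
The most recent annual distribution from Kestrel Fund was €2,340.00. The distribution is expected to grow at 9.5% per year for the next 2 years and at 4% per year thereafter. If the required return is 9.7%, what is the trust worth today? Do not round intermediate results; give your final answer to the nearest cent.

€47206.41

D_1 = 2562.30000
D_2 = 2805.71850
Terminal value at year 2: TV = D_2×(1+g_2)/(r−g_2) = 2917.94724/0.057 = 51192.05684
P_0 = D_1/(1+r)^1 + D_2/(1+r)^2 + TV/(1+r)^2
    = 2335.73382 + 2331.47542 + 42539.20059 = 47206.40983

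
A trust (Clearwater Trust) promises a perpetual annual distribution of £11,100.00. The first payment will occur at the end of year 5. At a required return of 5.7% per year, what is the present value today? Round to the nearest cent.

Value at end of year 4: C / r = £11,100.00 / 0.057 = £194,736.8421
Discount to today: PV = £194,736.8421 / (1 + 0.057)^4 = £194,736.8421 / 1.248245 = £156,008.47

£156008.47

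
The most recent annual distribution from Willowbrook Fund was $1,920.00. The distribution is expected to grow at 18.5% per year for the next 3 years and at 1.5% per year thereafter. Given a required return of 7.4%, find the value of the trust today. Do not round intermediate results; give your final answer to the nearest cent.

D_1 = 2275.20000
D_2 = 2696.11200
D_3 = 3194.89272
Terminal value at year 3: TV = D_3×(1+g_2)/(r−g_2) = 3242.81611/0.059 = 54962.98493
P_0 = D_1/(1+r)^1 + D_2/(1+r)^2 + D_3/(1+r)^3 + TV/(1+r)^3
    = 2118.43575 + 2337.38023 + 2578.95305 + 44366.73465 = 51401.50369

$51401.50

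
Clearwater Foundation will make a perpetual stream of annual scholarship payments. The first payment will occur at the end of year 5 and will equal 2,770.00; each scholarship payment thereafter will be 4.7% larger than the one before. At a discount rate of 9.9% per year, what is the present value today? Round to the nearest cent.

Value at end of year 4: C₁ / (r − g) = 2,770.00 / (0.099 − 0.047) = 53,269.2308
Discount to today: PV = 53,269.2308 / (1 + 0.099)^4 = 53,269.2308 / 1.458783 = 36,516.21

36516.21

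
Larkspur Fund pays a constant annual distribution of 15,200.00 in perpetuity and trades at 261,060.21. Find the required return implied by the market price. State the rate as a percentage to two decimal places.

P = C/r ⇒ r = C/P = 15,200.00/261,060.21 = 0.058224

5.82%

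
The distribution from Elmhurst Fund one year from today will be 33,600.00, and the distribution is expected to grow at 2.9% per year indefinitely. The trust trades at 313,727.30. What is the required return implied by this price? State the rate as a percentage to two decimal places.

P = D₁/(r − g) ⇒ r = D₁/P + g = 33,600.0000/313,727.30 + 0.029 = 0.107099 + 0.029 = 0.136099

13.61%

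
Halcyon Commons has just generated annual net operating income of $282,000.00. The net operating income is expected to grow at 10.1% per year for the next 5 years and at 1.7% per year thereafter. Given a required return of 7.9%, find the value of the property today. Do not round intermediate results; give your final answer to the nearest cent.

$6615536.93

D_1 = 310482.00000
D_2 = 341840.68200
D_3 = 376366.59088
D_4 = 414379.61656
D_5 = 456231.95783
Terminal value at year 5: TV = D_5×(1+g_2)/(r−g_2) = 463987.90112/0.062 = 7483675.82447
P_0 = D_1/(1+r)^1 + D_2/(1+r)^2 + D_3/(1+r)^3 + D_4/(1+r)^4 + D_5/(1+r)^5 + TV/(1+r)^5
    = 287749.76830 + 293616.77007 + 299603.39559 + 305712.08392 + 311945.32381 + 5116909.58576 = 6615536.92745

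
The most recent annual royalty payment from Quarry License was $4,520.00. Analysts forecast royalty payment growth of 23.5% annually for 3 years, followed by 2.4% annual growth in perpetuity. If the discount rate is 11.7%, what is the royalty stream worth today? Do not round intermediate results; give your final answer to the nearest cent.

$83898.24

D_1 = 5582.20000
D_2 = 6894.01700
D_3 = 8514.11099
Terminal value at year 3: TV = D_3×(1+g_2)/(r−g_2) = 8718.44966/0.093 = 93746.77053
P_0 = D_1/(1+r)^1 + D_2/(1+r)^2 + D_3/(1+r)^3 + TV/(1+r)^3
    = 4997.49329 + 5525.42901 + 6109.13593 + 67266.18484 = 83898.24306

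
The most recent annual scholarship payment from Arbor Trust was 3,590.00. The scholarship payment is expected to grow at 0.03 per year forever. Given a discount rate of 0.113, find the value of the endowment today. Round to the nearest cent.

44550.60

D₁ = D₀ × (1 + g) = 3,590.00 × 1.03 = 3,697.7000
Growing perpetuity: P = D₁ / (r − g) = 3,697.7000 / (0.113 − 0.03) = 44,550.60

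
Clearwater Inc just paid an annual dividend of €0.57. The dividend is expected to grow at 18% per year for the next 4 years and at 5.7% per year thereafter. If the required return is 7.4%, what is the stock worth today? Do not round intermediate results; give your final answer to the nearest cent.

D_1 = 0.67260
D_2 = 0.79367
D_3 = 0.93653
D_4 = 1.10510
Terminal value at year 4: TV = D_4×(1+g_2)/(r−g_2) = 1.16809/0.017 = 68.71142
P_0 = D_1/(1+r)^1 + D_2/(1+r)^2 + D_3/(1+r)^3 + D_4/(1+r)^4 + TV/(1+r)^4
    = 0.62626 + 0.68807 + 0.75598 + 0.83059 + 51.64304 = 54.54393

€54.54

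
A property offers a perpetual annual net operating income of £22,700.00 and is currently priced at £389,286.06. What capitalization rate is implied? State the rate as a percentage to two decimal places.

5.83%

P = C/r ⇒ r = C/P = £22,700.00/£389,286.06 = 0.058312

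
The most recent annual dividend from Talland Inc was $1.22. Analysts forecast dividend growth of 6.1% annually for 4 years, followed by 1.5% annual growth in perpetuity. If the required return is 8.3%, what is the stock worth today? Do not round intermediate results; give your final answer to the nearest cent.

D_1 = 1.29442
D_2 = 1.37338
D_3 = 1.45716
D_4 = 1.54604
Terminal value at year 4: TV = D_4×(1+g_2)/(r−g_2) = 1.56923/0.068 = 23.07695
P_0 = D_1/(1+r)^1 + D_2/(1+r)^2 + D_3/(1+r)^3 + D_4/(1+r)^4 + TV/(1+r)^4
    = 1.19522 + 1.17094 + 1.14715 + 1.12385 + 16.77508 = 21.41224

$21.41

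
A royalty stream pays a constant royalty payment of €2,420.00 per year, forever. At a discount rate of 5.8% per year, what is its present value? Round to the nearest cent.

€41724.14

Level perpetuity: PV = C / r = €2,420.00 / 0.058 = €41,724.14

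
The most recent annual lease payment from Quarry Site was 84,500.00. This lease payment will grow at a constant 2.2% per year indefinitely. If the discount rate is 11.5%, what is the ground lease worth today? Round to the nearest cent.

928591.40

D₁ = D₀ × (1 + g) = 84,500.00 × 1.022 = 86,359.0000
Growing perpetuity: P = D₁ / (r − g) = 86,359.0000 / (0.115 − 0.022) = 928,591.40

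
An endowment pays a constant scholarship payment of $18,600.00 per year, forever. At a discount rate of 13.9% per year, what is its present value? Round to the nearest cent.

Level perpetuity: PV = C / r = $18,600.00 / 0.139 = $133,812.95

$133812.95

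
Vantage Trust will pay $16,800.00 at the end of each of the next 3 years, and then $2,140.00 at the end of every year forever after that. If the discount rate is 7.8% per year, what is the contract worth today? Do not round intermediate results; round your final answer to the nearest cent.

PV of 3-year annuity: $16,800.00 × [1 − (1+0.078)^−3] / 0.078 = 43451.94976
Perpetuity value at year 3: $2,140.00 / 0.078 = 27435.89744
PV of perpetuity: 27435.89744 / (1+0.078)^3 = 21900.94669
Total PV = 43451.94976 + 21900.94669 = 65352.89645

$65352.90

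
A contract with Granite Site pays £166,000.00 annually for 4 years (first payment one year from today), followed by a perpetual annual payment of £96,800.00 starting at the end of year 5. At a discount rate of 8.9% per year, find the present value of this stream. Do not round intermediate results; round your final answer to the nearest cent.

PV of 4-year annuity: £166,000.00 × [1 − (1+0.089)^−4] / 0.089 = 538976.05505
Perpetuity value at year 4: £96,800.00 / 0.089 = 1087640.44944
PV of perpetuity: 1087640.44944 / (1+0.089)^4 = 773345.97878
Total PV = 538976.05505 + 773345.97878 = 1312322.03383

£1312322.03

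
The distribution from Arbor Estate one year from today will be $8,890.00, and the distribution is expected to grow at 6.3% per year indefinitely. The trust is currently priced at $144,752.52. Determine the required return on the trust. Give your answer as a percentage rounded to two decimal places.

P = D₁/(r − g) ⇒ r = D₁/P + g = $8,890.0000/$144,752.52 + 0.063 = 0.061415 + 0.063 = 0.124415

12.44%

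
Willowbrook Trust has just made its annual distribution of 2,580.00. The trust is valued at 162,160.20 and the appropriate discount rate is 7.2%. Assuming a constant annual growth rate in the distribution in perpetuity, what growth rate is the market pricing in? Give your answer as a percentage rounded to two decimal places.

5.52%

P = D₀(1+g)/(r−g) ⇒ P(r−g) = D₀(1+g) ⇒ g(P+D₀) = P·r − D₀
g = (P·r − D₀)/(P + D₀) = (162,160.20×0.072 − 2,580.00) / (162,160.20 + 2,580.00) = 0.055211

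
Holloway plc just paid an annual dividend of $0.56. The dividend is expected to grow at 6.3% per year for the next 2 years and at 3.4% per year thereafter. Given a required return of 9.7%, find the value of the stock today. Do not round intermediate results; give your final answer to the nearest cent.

D_1 = 0.59528
D_2 = 0.63278
Terminal value at year 2: TV = D_2×(1+g_2)/(r−g_2) = 0.65430/0.063 = 10.38567
P_0 = D_1/(1+r)^1 + D_2/(1+r)^2 + TV/(1+r)^2
    = 0.54264 + 0.52583 + 8.63021 = 9.69868

$9.70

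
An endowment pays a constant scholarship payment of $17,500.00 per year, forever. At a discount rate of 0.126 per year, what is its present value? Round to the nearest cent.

Level perpetuity: PV = C / r = $17,500.00 / 0.126 = $138,888.89

$138888.89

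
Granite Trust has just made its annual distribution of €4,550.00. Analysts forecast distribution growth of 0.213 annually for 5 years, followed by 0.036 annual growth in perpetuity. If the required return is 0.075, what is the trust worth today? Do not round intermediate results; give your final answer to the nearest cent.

€254252.53

D_1 = 5519.15000
D_2 = 6694.72895
D_3 = 8120.70622
D_4 = 9850.41664
D_5 = 11948.55538
Terminal value at year 5: TV = D_5×(1+g_2)/(r−g_2) = 12378.70338/0.039 = 317402.65074
P_0 = D_1/(1+r)^1 + D_2/(1+r)^2 + D_3/(1+r)^3 + D_4/(1+r)^4 + D_5/(1+r)^5 + TV/(1+r)^5
    = 5134.09302 + 5793.16729 + 6536.84830 + 7375.99720 + 8322.86940 + 221089.55630 = 254252.53151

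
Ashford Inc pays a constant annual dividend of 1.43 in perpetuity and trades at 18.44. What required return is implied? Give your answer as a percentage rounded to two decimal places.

7.75%

P = C/r ⇒ r = C/P = 1.43/18.44 = 0.077549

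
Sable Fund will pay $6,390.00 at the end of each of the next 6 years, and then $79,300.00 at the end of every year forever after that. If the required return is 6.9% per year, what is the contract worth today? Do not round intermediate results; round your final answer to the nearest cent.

$800671.49

PV of 6-year annuity: $6,390.00 × [1 − (1+0.069)^−6] / 0.069 = 30552.44449
Perpetuity value at year 6: $79,300.00 / 0.069 = 1149275.36232
PV of perpetuity: 1149275.36232 / (1+0.069)^6 = 770119.04806
Total PV = 30552.44449 + 770119.04806 = 800671.49255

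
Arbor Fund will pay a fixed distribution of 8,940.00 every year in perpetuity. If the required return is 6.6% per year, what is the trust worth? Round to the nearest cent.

Level perpetuity: PV = C / r = 8,940.00 / 0.066 = 135,454.55

135454.55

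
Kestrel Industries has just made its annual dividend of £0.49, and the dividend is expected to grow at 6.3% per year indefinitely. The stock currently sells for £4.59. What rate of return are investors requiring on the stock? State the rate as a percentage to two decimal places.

D₁ = £0.49 × 1.063 = £0.5209
P = D₁/(r − g) ⇒ r = D₁/P + g = £0.5209/£4.59 + 0.063 = 0.113479 + 0.063 = 0.176479

17.65%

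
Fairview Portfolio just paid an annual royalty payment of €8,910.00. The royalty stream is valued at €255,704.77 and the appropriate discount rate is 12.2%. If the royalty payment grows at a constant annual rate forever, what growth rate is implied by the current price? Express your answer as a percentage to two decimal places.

P = D₀(1+g)/(r−g) ⇒ P(r−g) = D₀(1+g) ⇒ g(P+D₀) = P·r − D₀
g = (P·r − D₀)/(P + D₀) = (€255,704.77×0.122 − €8,910.00) / (€255,704.77 + €8,910.00) = 0.084220

8.42%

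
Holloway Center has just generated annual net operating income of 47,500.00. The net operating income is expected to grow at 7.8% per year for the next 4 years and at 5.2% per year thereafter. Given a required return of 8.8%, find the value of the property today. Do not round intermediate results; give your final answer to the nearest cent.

D_1 = 51205.00000
D_2 = 55198.99000
D_3 = 59504.51122
D_4 = 64145.86310
Terminal value at year 4: TV = D_4×(1+g_2)/(r−g_2) = 67481.44798/0.036 = 1874484.66600
P_0 = D_1/(1+r)^1 + D_2/(1+r)^2 + D_3/(1+r)^3 + D_4/(1+r)^4 + TV/(1+r)^4
    = 47063.41912 + 46630.85093 + 46202.25855 + 45777.60544 + 1337723.35884 = 1523397.49287

1523397.49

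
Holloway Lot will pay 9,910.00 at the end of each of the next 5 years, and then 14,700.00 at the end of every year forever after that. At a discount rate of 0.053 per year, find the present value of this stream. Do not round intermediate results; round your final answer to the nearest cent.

PV of 5-year annuity: 9,910.00 × [1 − (1+0.053)^−5] / 0.053 = 42551.62503
Perpetuity value at year 5: 14,700.00 / 0.053 = 277358.49057
PV of perpetuity: 277358.49057 / (1+0.053)^5 = 214239.53114
Total PV = 42551.62503 + 214239.53114 = 256791.15617

256791.16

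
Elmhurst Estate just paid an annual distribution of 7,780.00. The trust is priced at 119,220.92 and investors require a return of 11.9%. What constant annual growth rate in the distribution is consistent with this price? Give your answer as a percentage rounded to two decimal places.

P = D₀(1+g)/(r−g) ⇒ P(r−g) = D₀(1+g) ⇒ g(P+D₀) = P·r − D₀
g = (P·r − D₀)/(P + D₀) = (119,220.92×0.119 − 7,780.00) / (119,220.92 + 7,780.00) = 0.050451

5.05%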